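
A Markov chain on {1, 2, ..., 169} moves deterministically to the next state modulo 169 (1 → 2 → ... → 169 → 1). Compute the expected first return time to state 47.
E[T_47 | X_0 = 47] = 169

The chain cycles deterministically, so starting at state 47 it returns in exactly 169 steps. Equivalently, the stationary distribution is uniform π_j = 1/169 for every state j, so by Kac's formula E[T_47] = 1/π_47 = 169.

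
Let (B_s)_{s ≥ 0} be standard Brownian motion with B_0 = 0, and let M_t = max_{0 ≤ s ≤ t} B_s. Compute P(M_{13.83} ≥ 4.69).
P(M_{13.83} ≥ 4.69) = 2·P(B_{13.83} ≥ 4.69) = 2(1 − Φ(4.69/√13.83)) ≈ 0.2073

By the reflection principle for Brownian motion, P(M_t ≥ a) = 2 · P(B_t ≥ a) for a ≥ 0. Since B_t ~ N(0, t), P(B_t ≥ 4.69) = 1 − Φ(4.69/√t) = 1 − Φ(4.69/√13.83) = 1 − Φ(1.2611). So
  P(M_{13.83} ≥ 4.69) = 2(1 − Φ(1.2611)) ≈ 0.2073.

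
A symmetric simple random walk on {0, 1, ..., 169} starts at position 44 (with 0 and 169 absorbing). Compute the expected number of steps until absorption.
E[τ | X_0 = 44] = 5500

Let v_k = E[τ | X_0 = k]. Boundary: v_0 = v_169 = 0. Recurrence: v_k = 1 + (v_{k-1} + v_{k+1})/2 for 1 ≤ k ≤ 168. The particular solution to v_k − (v_{k-1} + v_{k+1})/2 = 1 is v_k = −k^2. Adding homogeneous solution A + B k and matching boundaries gives v_k = k (169 − k). Substituting k = 44: v_44 = 44 · 125 = 5500.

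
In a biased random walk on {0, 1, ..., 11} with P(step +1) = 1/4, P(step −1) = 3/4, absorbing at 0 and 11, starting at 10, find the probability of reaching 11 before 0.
P(hit 11 before 0) = (1 − (3)^10) / (1 − (3)^11) = 29524/88573

Let u_k denote P(reach 11 before 0 | start at k). Boundary: u_0 = 0, u_11 = 1. Recurrence: u_k = 1/4·u_{k+1} + 3/4·u_{k-1} for 1 ≤ k ≤ 10. Try u_k = A + B·r^k with r = q/p = (3/4)/(1/4) = 3. Substitution satisfies the recurrence; boundary conditions give:
  u_k = (1 − r^k) / (1 − r^N) = (1 − (3)^10) / (1 − (3)^11) = 29524/88573.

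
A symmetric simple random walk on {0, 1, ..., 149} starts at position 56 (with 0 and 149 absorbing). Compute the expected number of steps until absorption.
E[τ | X_0 = 56] = 5208

Let v_k = E[τ | X_0 = k]. Boundary: v_0 = v_149 = 0. Recurrence: v_k = 1 + (v_{k-1} + v_{k+1})/2 for 1 ≤ k ≤ 148. The particular solution to v_k − (v_{k-1} + v_{k+1})/2 = 1 is v_k = −k^2. Adding homogeneous solution A + B k and matching boundaries gives v_k = k (149 − k). Substituting k = 56: v_56 = 56 · 93 = 5208.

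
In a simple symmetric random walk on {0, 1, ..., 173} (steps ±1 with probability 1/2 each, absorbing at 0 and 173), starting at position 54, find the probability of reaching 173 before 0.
P(hit 173 before 0) = 54/173

Let u_k = P(hit 173 before 0 | start at k). Then u_0 = 0, u_173 = 1, and u_k = u_{k-1}/2 + u_{k+1}/2 for 1 ≤ k ≤ 172. This harmonic recurrence is solved by u_k = k/173, giving u_54 = 54/173.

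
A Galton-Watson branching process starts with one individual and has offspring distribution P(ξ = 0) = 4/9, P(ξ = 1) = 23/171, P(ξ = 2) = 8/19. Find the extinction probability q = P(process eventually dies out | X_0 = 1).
q = 1

Mean offspring μ = 0·4/9 + 1·23/171 + 2·8/19 = 167/171 ≤ 1. For μ ≤ 1 with offspring not concentrated at 1, the Galton-Watson process goes extinct almost surely, so q = 1.
(Algebraic check: The pgf is f(s) = 4/9 + 23/171·s + 8/19·s². The extinction probability q is the smallest fixed point of f in [0, 1]. Setting s = f(s):
  8/19·s² + (23/171 − 1)·s + 4/9 = 0
  8/19·s² − (4/9 + 8/19)·s + 4/9 = 0
which factors as (s − 1)·(8/19·s − 4/9) = 0, giving roots s = 1 and s = (4/9)/(8/19) = 19/18. Since 19/18 ≥ 1, the smallest root in [0, 1] is s = 1.)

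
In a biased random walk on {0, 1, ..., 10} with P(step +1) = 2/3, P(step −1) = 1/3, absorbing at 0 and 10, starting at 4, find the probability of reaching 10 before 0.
P(hit 10 before 0) = (1 − (1/2)^4) / (1 − (1/2)^10) = 320/341

Let u_k denote P(reach 10 before 0 | start at k). Boundary: u_0 = 0, u_10 = 1. Recurrence: u_k = 2/3·u_{k+1} + 1/3·u_{k-1} for 1 ≤ k ≤ 9. Try u_k = A + B·r^k with r = q/p = (1/3)/(2/3) = 1/2. Substitution satisfies the recurrence; boundary conditions give:
  u_k = (1 − r^k) / (1 − r^N) = (1 − (1/2)^4) / (1 − (1/2)^10) = 320/341.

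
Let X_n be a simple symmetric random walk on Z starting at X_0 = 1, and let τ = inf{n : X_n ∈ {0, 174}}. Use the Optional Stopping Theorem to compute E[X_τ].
E[X_τ] = 1

X_n is a martingale and τ is a bounded-mean stopping time (indeed τ is finite a.s. with bounded expectation since the walk is in a bounded region). By the OST, E[X_τ] = E[X_0] = 1. Equivalently: E[X_τ] = 174 · P(hit 174 first) + 0 · P(hit 0 first) = 174 · (1/174) = 1.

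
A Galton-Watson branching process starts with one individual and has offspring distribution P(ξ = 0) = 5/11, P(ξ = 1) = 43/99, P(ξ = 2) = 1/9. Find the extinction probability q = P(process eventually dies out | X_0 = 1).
q = 1

Mean offspring μ = 0·5/11 + 1·43/99 + 2·1/9 = 65/99 ≤ 1. For μ ≤ 1 with offspring not concentrated at 1, the Galton-Watson process goes extinct almost surely, so q = 1.
(Algebraic check: The pgf is f(s) = 5/11 + 43/99·s + 1/9·s². The extinction probability q is the smallest fixed point of f in [0, 1]. Setting s = f(s):
  1/9·s² + (43/99 − 1)·s + 5/11 = 0
  1/9·s² − (5/11 + 1/9)·s + 5/11 = 0
which factors as (s − 1)·(1/9·s − 5/11) = 0, giving roots s = 1 and s = (5/11)/(1/9) = 45/11. Since 45/11 ≥ 1, the smallest root in [0, 1] is s = 1.)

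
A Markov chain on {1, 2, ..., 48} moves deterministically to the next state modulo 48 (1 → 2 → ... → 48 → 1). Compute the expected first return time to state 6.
E[T_6 | X_0 = 6] = 48

The chain cycles deterministically, so starting at state 6 it returns in exactly 48 steps. Equivalently, the stationary distribution is uniform π_j = 1/48 for every state j, so by Kac's formula E[T_6] = 1/π_6 = 48.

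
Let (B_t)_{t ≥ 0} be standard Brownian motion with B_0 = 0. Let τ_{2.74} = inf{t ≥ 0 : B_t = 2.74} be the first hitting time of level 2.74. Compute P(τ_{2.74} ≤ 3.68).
P(τ_{2.74} ≤ 3.68) = 2(1 − Φ(2.74/√3.68)) = 2(1 − Φ(1.4283)) ≈ 0.1532

By the reflection principle for standard BM, P(τ_b ≤ t) = 2 · P(B_t ≥ b). Since B_t ~ N(0, t), P(B_t ≥ 2.74) = 1 − Φ(2.74/√t) = 1 − Φ(2.74/√3.68) = 1 − Φ(1.4283) ≈ 0.07660. Doubling: P(τ_{2.74} ≤ 3.68) ≈ 2 · 0.07660 = 0.15320 ≈ 0.1532.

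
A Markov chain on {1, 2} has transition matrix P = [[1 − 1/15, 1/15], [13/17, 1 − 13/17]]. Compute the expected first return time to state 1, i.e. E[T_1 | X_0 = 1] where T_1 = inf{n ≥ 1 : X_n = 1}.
E[T_1 | X_0 = 1] = 1/π_1 = 212/195

For an irreducible recurrent Markov chain with stationary distribution π, E[T_i | X_0 = i] = 1/π_i (Kac's formula). Here π_1 = (13/17)/(1/15 + 13/17) = (13/17)/(212/255) = 195/212, so E[T_1 | X_0 = 1] = 1/π_1 = (1/15 + 13/17)/(13/17) = (212/255)/(13/17) = 212/195.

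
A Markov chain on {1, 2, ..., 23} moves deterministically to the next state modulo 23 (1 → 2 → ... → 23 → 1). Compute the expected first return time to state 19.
E[T_19 | X_0 = 19] = 23

The chain cycles deterministically, so starting at state 19 it returns in exactly 23 steps. Equivalently, the stationary distribution is uniform π_j = 1/23 for every state j, so by Kac's formula E[T_19] = 1/π_19 = 23.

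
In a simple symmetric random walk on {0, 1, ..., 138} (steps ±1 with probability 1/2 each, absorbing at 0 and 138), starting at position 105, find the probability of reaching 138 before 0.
P(hit 138 before 0) = 105/138 = 35/46

Let u_k = P(hit 138 before 0 | start at k). Then u_0 = 0, u_138 = 1, and u_k = u_{k-1}/2 + u_{k+1}/2 for 1 ≤ k ≤ 137. This harmonic recurrence is solved by u_k = k/138, giving u_105 = 105/138 = 35/46.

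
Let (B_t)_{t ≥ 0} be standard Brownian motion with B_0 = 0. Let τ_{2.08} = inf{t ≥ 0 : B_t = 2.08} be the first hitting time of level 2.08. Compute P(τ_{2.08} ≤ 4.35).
P(τ_{2.08} ≤ 4.35) = 2(1 − Φ(2.08/√4.35)) = 2(1 − Φ(0.9973)) ≈ 0.3186

By the reflection principle for standard BM, P(τ_b ≤ t) = 2 · P(B_t ≥ b). Since B_t ~ N(0, t), P(B_t ≥ 2.08) = 1 − Φ(2.08/√t) = 1 − Φ(2.08/√4.35) = 1 − Φ(0.9973) ≈ 0.15931. Doubling: P(τ_{2.08} ≤ 4.35) ≈ 2 · 0.15931 = 0.31862 ≈ 0.3186.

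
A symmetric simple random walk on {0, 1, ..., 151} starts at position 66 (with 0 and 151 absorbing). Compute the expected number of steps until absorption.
E[τ | X_0 = 66] = 5610

Let v_k = E[τ | X_0 = k]. Boundary: v_0 = v_151 = 0. Recurrence: v_k = 1 + (v_{k-1} + v_{k+1})/2 for 1 ≤ k ≤ 150. The particular solution to v_k − (v_{k-1} + v_{k+1})/2 = 1 is v_k = −k^2. Adding homogeneous solution A + B k and matching boundaries gives v_k = k (151 − k). Substituting k = 66: v_66 = 66 · 85 = 5610.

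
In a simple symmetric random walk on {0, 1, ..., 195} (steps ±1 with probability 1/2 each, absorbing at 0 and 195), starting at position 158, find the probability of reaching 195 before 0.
P(hit 195 before 0) = 158/195

Let u_k = P(hit 195 before 0 | start at k). Then u_0 = 0, u_195 = 1, and u_k = u_{k-1}/2 + u_{k+1}/2 for 1 ≤ k ≤ 194. This harmonic recurrence is solved by u_k = k/195, giving u_158 = 158/195.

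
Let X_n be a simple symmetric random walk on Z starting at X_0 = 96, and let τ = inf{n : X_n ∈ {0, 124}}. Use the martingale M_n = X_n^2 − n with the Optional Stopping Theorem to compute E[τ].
E[τ] = 2688

M_n = X_n^2 − n is a martingale (since E[X_{n+1}^2 | F_n] = X_n^2 + 1). By OST (τ has finite mean in a bounded region), E[M_τ] = E[M_0] = X_0^2 − 0 = 96^2 = 9216. Also E[M_τ] = E[X_τ^2] − E[τ]. The walk exits at 0 or 124, with P(hit 124 first) = 96/124, so E[X_τ^2] = 124^2 · 96/124 + 0 = 11904. Thus E[τ] = E[X_τ^2] − E[M_τ] = 11904 − 9216 = 2688 = 96(124 − 96) = 2688.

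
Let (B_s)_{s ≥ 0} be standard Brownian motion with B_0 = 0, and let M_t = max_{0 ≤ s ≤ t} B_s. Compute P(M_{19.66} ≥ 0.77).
P(M_{19.66} ≥ 0.77) = 2·P(B_{19.66} ≥ 0.77) = 2(1 − Φ(0.77/√19.66)) ≈ 0.8621

By the reflection principle for Brownian motion, P(M_t ≥ a) = 2 · P(B_t ≥ a) for a ≥ 0. Since B_t ~ N(0, t), P(B_t ≥ 0.77) = 1 − Φ(0.77/√t) = 1 − Φ(0.77/√19.66) = 1 − Φ(0.1737). So
  P(M_{19.66} ≥ 0.77) = 2(1 − Φ(0.1737)) ≈ 0.8621.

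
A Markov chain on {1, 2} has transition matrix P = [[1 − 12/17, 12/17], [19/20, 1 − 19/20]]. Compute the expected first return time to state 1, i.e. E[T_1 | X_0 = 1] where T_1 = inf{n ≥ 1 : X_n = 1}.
E[T_1 | X_0 = 1] = 1/π_1 = 563/323

For an irreducible recurrent Markov chain with stationary distribution π, E[T_i | X_0 = i] = 1/π_i (Kac's formula). Here π_1 = (19/20)/(12/17 + 19/20) = (19/20)/(563/340) = 323/563, so E[T_1 | X_0 = 1] = 1/π_1 = (12/17 + 19/20)/(19/20) = (563/340)/(19/20) = 563/323.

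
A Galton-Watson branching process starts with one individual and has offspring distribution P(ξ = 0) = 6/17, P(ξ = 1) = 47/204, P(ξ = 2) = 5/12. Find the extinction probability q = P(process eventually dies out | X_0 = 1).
q = 72/85

The pgf is f(s) = 6/17 + 47/204·s + 5/12·s². The extinction probability q is the smallest fixed point of f in [0, 1]. Setting s = f(s):
  5/12·s² + (47/204 − 1)·s + 6/17 = 0
  5/12·s² − (6/17 + 5/12)·s + 6/17 = 0
which factors as (s − 1)·(5/12·s − 6/17) = 0, giving roots s = 1 and s = (6/17)/(5/12) = 72/85.
Mean offspring μ = 47/204 + 2·5/12 = 217/204 > 1 (supercritical), so q < 1. The extinction probability is the smaller root: q = (6/17)/(5/12) = 72/85.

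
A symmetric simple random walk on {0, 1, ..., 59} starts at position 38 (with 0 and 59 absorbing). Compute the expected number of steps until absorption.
E[τ | X_0 = 38] = 798

Let v_k = E[τ | X_0 = k]. Boundary: v_0 = v_59 = 0. Recurrence: v_k = 1 + (v_{k-1} + v_{k+1})/2 for 1 ≤ k ≤ 58. The particular solution to v_k − (v_{k-1} + v_{k+1})/2 = 1 is v_k = −k^2. Adding homogeneous solution A + B k and matching boundaries gives v_k = k (59 − k). Substituting k = 38: v_38 = 38 · 21 = 798.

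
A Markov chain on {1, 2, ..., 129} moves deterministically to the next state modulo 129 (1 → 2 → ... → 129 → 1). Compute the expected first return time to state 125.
E[T_125 | X_0 = 125] = 129

The chain cycles deterministically, so starting at state 125 it returns in exactly 129 steps. Equivalently, the stationary distribution is uniform π_j = 1/129 for every state j, so by Kac's formula E[T_125] = 1/π_125 = 129.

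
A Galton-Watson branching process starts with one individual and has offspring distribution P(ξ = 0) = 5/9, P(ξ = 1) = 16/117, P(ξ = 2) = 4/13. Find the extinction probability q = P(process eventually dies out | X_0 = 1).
q = 1

Mean offspring μ = 0·5/9 + 1·16/117 + 2·4/13 = 88/117 ≤ 1. For μ ≤ 1 with offspring not concentrated at 1, the Galton-Watson process goes extinct almost surely, so q = 1.
(Algebraic check: The pgf is f(s) = 5/9 + 16/117·s + 4/13·s². The extinction probability q is the smallest fixed point of f in [0, 1]. Setting s = f(s):
  4/13·s² + (16/117 − 1)·s + 5/9 = 0
  4/13·s² − (5/9 + 4/13)·s + 5/9 = 0
which factors as (s − 1)·(4/13·s − 5/9) = 0, giving roots s = 1 and s = (5/9)/(4/13) = 65/36. Since 65/36 ≥ 1, the smallest root in [0, 1] is s = 1.)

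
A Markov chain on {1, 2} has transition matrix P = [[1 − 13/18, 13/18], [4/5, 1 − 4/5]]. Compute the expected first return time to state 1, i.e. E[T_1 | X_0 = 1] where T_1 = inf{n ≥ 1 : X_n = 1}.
E[T_1 | X_0 = 1] = 1/π_1 = 137/72

For an irreducible recurrent Markov chain with stationary distribution π, E[T_i | X_0 = i] = 1/π_i (Kac's formula). Here π_1 = (4/5)/(13/18 + 4/5) = (4/5)/(137/90) = 72/137, so E[T_1 | X_0 = 1] = 1/π_1 = (13/18 + 4/5)/(4/5) = (137/90)/(4/5) = 137/72.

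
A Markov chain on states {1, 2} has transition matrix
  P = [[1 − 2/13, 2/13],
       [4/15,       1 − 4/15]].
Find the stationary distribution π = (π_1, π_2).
π_1 = 26/41, π_2 = 15/41

Solve πP = π with π_1 + π_2 = 1. From πP = π: π_1 · (1 − 2/13) + π_2 · 4/15 = π_1 ⇒ π_2 · 4/15 = π_1 · 2/13 ⇒ π_2/π_1 = (2/13)/(4/15) = 15/26. Together with π_1 + π_2 = 1:
  π_1 = (4/15)/(2/13 + 4/15) = (4/15)/(82/195) = 26/41,
  π_2 = (2/13)/(2/13 + 4/15) = (2/13)/(82/195) = 15/41.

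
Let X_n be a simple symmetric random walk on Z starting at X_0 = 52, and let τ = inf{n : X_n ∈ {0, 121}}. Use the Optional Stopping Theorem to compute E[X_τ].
E[X_τ] = 52

X_n is a martingale and τ is a bounded-mean stopping time (indeed τ is finite a.s. with bounded expectation since the walk is in a bounded region). By the OST, E[X_τ] = E[X_0] = 52. Equivalently: E[X_τ] = 121 · P(hit 121 first) + 0 · P(hit 0 first) = 121 · (52/121) = 52.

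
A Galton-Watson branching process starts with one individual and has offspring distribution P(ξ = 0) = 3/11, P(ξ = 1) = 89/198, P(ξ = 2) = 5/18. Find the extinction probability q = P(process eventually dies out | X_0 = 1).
q = 54/55

The pgf is f(s) = 3/11 + 89/198·s + 5/18·s². The extinction probability q is the smallest fixed point of f in [0, 1]. Setting s = f(s):
  5/18·s² + (89/198 − 1)·s + 3/11 = 0
  5/18·s² − (3/11 + 5/18)·s + 3/11 = 0
which factors as (s − 1)·(5/18·s − 3/11) = 0, giving roots s = 1 and s = (3/11)/(5/18) = 54/55.
Mean offspring μ = 89/198 + 2·5/18 = 199/198 > 1 (supercritical), so q < 1. The extinction probability is the smaller root: q = (3/11)/(5/18) = 54/55.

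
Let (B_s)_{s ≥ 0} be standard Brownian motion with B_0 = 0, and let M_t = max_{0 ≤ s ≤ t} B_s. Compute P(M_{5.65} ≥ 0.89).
P(M_{5.65} ≥ 0.89) = 2·P(B_{5.65} ≥ 0.89) = 2(1 − Φ(0.89/√5.65)) ≈ 0.7081

By the reflection principle for Brownian motion, P(M_t ≥ a) = 2 · P(B_t ≥ a) for a ≥ 0. Since B_t ~ N(0, t), P(B_t ≥ 0.89) = 1 − Φ(0.89/√t) = 1 − Φ(0.89/√5.65) = 1 − Φ(0.3744). So
  P(M_{5.65} ≥ 0.89) = 2(1 − Φ(0.3744)) ≈ 0.7081.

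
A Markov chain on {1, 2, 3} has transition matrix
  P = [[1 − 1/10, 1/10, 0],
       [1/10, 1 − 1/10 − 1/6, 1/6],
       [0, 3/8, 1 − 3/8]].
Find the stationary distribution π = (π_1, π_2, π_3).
π = (9/22, 9/22, 2/11)

This is a birth-death chain on three states, which satisfies detailed balance: π_1 · P_{12} = π_2 · P_{21} and π_2 · P_{23} = π_3 · P_{32}.
From π_1 · 1/10 = π_2 · 1/10: π_2/π_1 = (1/10)/(1/10) = 1.
From π_2 · 1/6 = π_3 · 3/8: π_3/π_2 = (1/6)/(3/8) = 4/9.
Take π_1 proportional to 1; then unnormalized π = (1, 1, 4/9). Normalize by dividing by the sum 22/9:
  π = (9/22, 9/22, 2/11).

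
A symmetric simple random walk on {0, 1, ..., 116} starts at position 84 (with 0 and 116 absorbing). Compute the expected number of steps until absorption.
E[τ | X_0 = 84] = 2688

Let v_k = E[τ | X_0 = k]. Boundary: v_0 = v_116 = 0. Recurrence: v_k = 1 + (v_{k-1} + v_{k+1})/2 for 1 ≤ k ≤ 115. The particular solution to v_k − (v_{k-1} + v_{k+1})/2 = 1 is v_k = −k^2. Adding homogeneous solution A + B k and matching boundaries gives v_k = k (116 − k). Substituting k = 84: v_84 = 84 · 32 = 2688.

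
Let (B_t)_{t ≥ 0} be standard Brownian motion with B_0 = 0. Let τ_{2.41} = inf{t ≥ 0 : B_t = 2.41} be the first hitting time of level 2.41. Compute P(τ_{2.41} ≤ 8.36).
P(τ_{2.41} ≤ 8.36) = 2(1 − Φ(2.41/√8.36)) = 2(1 − Φ(0.8335)) ≈ 0.4046

By the reflection principle for standard BM, P(τ_b ≤ t) = 2 · P(B_t ≥ b). Since B_t ~ N(0, t), P(B_t ≥ 2.41) = 1 − Φ(2.41/√t) = 1 − Φ(2.41/√8.36) = 1 − Φ(0.8335) ≈ 0.20228. Doubling: P(τ_{2.41} ≤ 8.36) ≈ 2 · 0.20228 = 0.40456 ≈ 0.4046.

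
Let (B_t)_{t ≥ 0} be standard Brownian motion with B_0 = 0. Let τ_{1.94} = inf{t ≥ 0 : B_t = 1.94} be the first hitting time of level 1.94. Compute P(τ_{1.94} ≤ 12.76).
P(τ_{1.94} ≤ 12.76) = 2(1 − Φ(1.94/√12.76)) = 2(1 − Φ(0.5431)) ≈ 0.5871

By the reflection principle for standard BM, P(τ_b ≤ t) = 2 · P(B_t ≥ b). Since B_t ~ N(0, t), P(B_t ≥ 1.94) = 1 − Φ(1.94/√t) = 1 − Φ(1.94/√12.76) = 1 − Φ(0.5431) ≈ 0.29353. Doubling: P(τ_{1.94} ≤ 12.76) ≈ 2 · 0.29353 = 0.58706 ≈ 0.5871.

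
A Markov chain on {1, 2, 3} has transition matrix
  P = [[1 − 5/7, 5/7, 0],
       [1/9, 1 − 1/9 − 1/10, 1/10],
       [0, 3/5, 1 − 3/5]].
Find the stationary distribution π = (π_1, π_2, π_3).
π = (2/17, 90/119, 15/119)

This is a birth-death chain on three states, which satisfies detailed balance: π_1 · P_{12} = π_2 · P_{21} and π_2 · P_{23} = π_3 · P_{32}.
From π_1 · 5/7 = π_2 · 1/9: π_2/π_1 = (5/7)/(1/9) = 45/7.
From π_2 · 1/10 = π_3 · 3/5: π_3/π_2 = (1/10)/(3/5) = 1/6.
Take π_1 proportional to 1; then unnormalized π = (1, 45/7, 15/14). Normalize by dividing by the sum 17/2:
  π = (2/17, 90/119, 15/119).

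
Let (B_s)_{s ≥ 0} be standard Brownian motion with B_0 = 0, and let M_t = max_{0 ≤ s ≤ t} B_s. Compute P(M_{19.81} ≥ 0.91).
P(M_{19.81} ≥ 0.91) = 2·P(B_{19.81} ≥ 0.91) = 2(1 − Φ(0.91/√19.81)) ≈ 0.8380

By the reflection principle for Brownian motion, P(M_t ≥ a) = 2 · P(B_t ≥ a) for a ≥ 0. Since B_t ~ N(0, t), P(B_t ≥ 0.91) = 1 − Φ(0.91/√t) = 1 − Φ(0.91/√19.81) = 1 − Φ(0.2045). So
  P(M_{19.81} ≥ 0.91) = 2(1 − Φ(0.2045)) ≈ 0.8380.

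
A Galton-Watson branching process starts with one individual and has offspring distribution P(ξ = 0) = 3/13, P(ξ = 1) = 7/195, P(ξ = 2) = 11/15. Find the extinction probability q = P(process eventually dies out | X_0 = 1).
q = 45/143

The pgf is f(s) = 3/13 + 7/195·s + 11/15·s². The extinction probability q is the smallest fixed point of f in [0, 1]. Setting s = f(s):
  11/15·s² + (7/195 − 1)·s + 3/13 = 0
  11/15·s² − (3/13 + 11/15)·s + 3/13 = 0
which factors as (s − 1)·(11/15·s − 3/13) = 0, giving roots s = 1 and s = (3/13)/(11/15) = 45/143.
Mean offspring μ = 7/195 + 2·11/15 = 293/195 > 1 (supercritical), so q < 1. The extinction probability is the smaller root: q = (3/13)/(11/15) = 45/143.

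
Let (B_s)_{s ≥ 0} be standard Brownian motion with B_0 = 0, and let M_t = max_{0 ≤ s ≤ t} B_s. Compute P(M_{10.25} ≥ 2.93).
P(M_{10.25} ≥ 2.93) = 2·P(B_{10.25} ≥ 2.93) = 2(1 − Φ(2.93/√10.25)) ≈ 0.3601

By the reflection principle for Brownian motion, P(M_t ≥ a) = 2 · P(B_t ≥ a) for a ≥ 0. Since B_t ~ N(0, t), P(B_t ≥ 2.93) = 1 − Φ(2.93/√t) = 1 − Φ(2.93/√10.25) = 1 − Φ(0.9152). So
  P(M_{10.25} ≥ 2.93) = 2(1 − Φ(0.9152)) ≈ 0.3601.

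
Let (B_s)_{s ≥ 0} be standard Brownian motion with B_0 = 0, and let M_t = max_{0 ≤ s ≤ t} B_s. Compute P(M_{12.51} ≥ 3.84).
P(M_{12.51} ≥ 3.84) = 2·P(B_{12.51} ≥ 3.84) = 2(1 − Φ(3.84/√12.51)) ≈ 0.2776

By the reflection principle for Brownian motion, P(M_t ≥ a) = 2 · P(B_t ≥ a) for a ≥ 0. Since B_t ~ N(0, t), P(B_t ≥ 3.84) = 1 − Φ(3.84/√t) = 1 − Φ(3.84/√12.51) = 1 − Φ(1.0857). So
  P(M_{12.51} ≥ 3.84) = 2(1 − Φ(1.0857)) ≈ 0.2776.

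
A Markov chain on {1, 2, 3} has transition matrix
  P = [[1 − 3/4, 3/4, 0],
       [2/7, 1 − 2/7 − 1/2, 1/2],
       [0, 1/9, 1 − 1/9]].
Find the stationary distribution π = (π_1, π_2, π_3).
π = (16/247, 42/247, 189/247)

This is a birth-death chain on three states, which satisfies detailed balance: π_1 · P_{12} = π_2 · P_{21} and π_2 · P_{23} = π_3 · P_{32}.
From π_1 · 3/4 = π_2 · 2/7: π_2/π_1 = (3/4)/(2/7) = 21/8.
From π_2 · 1/2 = π_3 · 1/9: π_3/π_2 = (1/2)/(1/9) = 9/2.
Take π_1 proportional to 1; then unnormalized π = (1, 21/8, 189/16). Normalize by dividing by the sum 247/16:
  π = (16/247, 42/247, 189/247).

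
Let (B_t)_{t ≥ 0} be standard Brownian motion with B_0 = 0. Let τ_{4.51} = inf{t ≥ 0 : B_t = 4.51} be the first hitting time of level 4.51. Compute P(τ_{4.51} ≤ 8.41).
P(τ_{4.51} ≤ 8.41) = 2(1 − Φ(4.51/√8.41)) = 2(1 − Φ(1.5552)) ≈ 0.1199

By the reflection principle for standard BM, P(τ_b ≤ t) = 2 · P(B_t ≥ b). Since B_t ~ N(0, t), P(B_t ≥ 4.51) = 1 − Φ(4.51/√t) = 1 − Φ(4.51/√8.41) = 1 − Φ(1.5552) ≈ 0.05995. Doubling: P(τ_{4.51} ≤ 8.41) ≈ 2 · 0.05995 = 0.11990 ≈ 0.1199.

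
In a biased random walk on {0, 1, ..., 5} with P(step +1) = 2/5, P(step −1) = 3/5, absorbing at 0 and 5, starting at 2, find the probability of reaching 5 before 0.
P(hit 5 before 0) = (1 − (3/2)^2) / (1 − (3/2)^5) = 40/211

Let u_k denote P(reach 5 before 0 | start at k). Boundary: u_0 = 0, u_5 = 1. Recurrence: u_k = 2/5·u_{k+1} + 3/5·u_{k-1} for 1 ≤ k ≤ 4. Try u_k = A + B·r^k with r = q/p = (3/5)/(2/5) = 3/2. Substitution satisfies the recurrence; boundary conditions give:
  u_k = (1 − r^k) / (1 − r^N) = (1 − (3/2)^2) / (1 − (3/2)^5) = 40/211.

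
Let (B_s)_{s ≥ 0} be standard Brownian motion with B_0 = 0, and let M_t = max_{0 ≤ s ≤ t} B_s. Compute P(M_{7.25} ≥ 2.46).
P(M_{7.25} ≥ 2.46) = 2·P(B_{7.25} ≥ 2.46) = 2(1 − Φ(2.46/√7.25)) ≈ 0.3609

By the reflection principle for Brownian motion, P(M_t ≥ a) = 2 · P(B_t ≥ a) for a ≥ 0. Since B_t ~ N(0, t), P(B_t ≥ 2.46) = 1 − Φ(2.46/√t) = 1 − Φ(2.46/√7.25) = 1 − Φ(0.9136). So
  P(M_{7.25} ≥ 2.46) = 2(1 − Φ(0.9136)) ≈ 0.3609.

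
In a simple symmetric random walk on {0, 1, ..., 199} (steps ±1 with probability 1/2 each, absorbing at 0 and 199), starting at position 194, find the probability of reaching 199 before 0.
P(hit 199 before 0) = 194/199

Let u_k = P(hit 199 before 0 | start at k). Then u_0 = 0, u_199 = 1, and u_k = u_{k-1}/2 + u_{k+1}/2 for 1 ≤ k ≤ 198. This harmonic recurrence is solved by u_k = k/199, giving u_194 = 194/199.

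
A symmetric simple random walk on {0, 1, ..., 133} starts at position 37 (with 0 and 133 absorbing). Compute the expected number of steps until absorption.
E[τ | X_0 = 37] = 3552

Let v_k = E[τ | X_0 = k]. Boundary: v_0 = v_133 = 0. Recurrence: v_k = 1 + (v_{k-1} + v_{k+1})/2 for 1 ≤ k ≤ 132. The particular solution to v_k − (v_{k-1} + v_{k+1})/2 = 1 is v_k = −k^2. Adding homogeneous solution A + B k and matching boundaries gives v_k = k (133 − k). Substituting k = 37: v_37 = 37 · 96 = 3552.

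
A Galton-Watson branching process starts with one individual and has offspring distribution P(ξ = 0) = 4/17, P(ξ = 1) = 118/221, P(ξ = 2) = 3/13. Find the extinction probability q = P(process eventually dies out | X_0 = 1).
q = 1

Mean offspring μ = 0·4/17 + 1·118/221 + 2·3/13 = 220/221 ≤ 1. For μ ≤ 1 with offspring not concentrated at 1, the Galton-Watson process goes extinct almost surely, so q = 1.
(Algebraic check: The pgf is f(s) = 4/17 + 118/221·s + 3/13·s². The extinction probability q is the smallest fixed point of f in [0, 1]. Setting s = f(s):
  3/13·s² + (118/221 − 1)·s + 4/17 = 0
  3/13·s² − (4/17 + 3/13)·s + 4/17 = 0
which factors as (s − 1)·(3/13·s − 4/17) = 0, giving roots s = 1 and s = (4/17)/(3/13) = 52/51. Since 52/51 ≥ 1, the smallest root in [0, 1] is s = 1.)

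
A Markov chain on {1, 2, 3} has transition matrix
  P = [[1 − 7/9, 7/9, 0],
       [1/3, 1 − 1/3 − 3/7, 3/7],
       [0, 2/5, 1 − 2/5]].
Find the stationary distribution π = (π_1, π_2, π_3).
π = (6/35, 2/5, 3/7)

This is a birth-death chain on three states, which satisfies detailed balance: π_1 · P_{12} = π_2 · P_{21} and π_2 · P_{23} = π_3 · P_{32}.
From π_1 · 7/9 = π_2 · 1/3: π_2/π_1 = (7/9)/(1/3) = 7/3.
From π_2 · 3/7 = π_3 · 2/5: π_3/π_2 = (3/7)/(2/5) = 15/14.
Take π_1 proportional to 1; then unnormalized π = (1, 7/3, 5/2). Normalize by dividing by the sum 35/6:
  π = (6/35, 2/5, 3/7).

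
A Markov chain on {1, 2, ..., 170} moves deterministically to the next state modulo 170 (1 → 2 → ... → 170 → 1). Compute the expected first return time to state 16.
E[T_16 | X_0 = 16] = 170

The chain cycles deterministically, so starting at state 16 it returns in exactly 170 steps. Equivalently, the stationary distribution is uniform π_j = 1/170 for every state j, so by Kac's formula E[T_16] = 1/π_16 = 170.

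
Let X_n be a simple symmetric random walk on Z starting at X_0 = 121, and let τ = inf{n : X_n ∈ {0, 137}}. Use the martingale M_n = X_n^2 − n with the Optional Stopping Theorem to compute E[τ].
E[τ] = 1936

M_n = X_n^2 − n is a martingale (since E[X_{n+1}^2 | F_n] = X_n^2 + 1). By OST (τ has finite mean in a bounded region), E[M_τ] = E[M_0] = X_0^2 − 0 = 121^2 = 14641. Also E[M_τ] = E[X_τ^2] − E[τ]. The walk exits at 0 or 137, with P(hit 137 first) = 121/137, so E[X_τ^2] = 137^2 · 121/137 + 0 = 16577. Thus E[τ] = E[X_τ^2] − E[M_τ] = 16577 − 14641 = 1936 = 121(137 − 121) = 1936.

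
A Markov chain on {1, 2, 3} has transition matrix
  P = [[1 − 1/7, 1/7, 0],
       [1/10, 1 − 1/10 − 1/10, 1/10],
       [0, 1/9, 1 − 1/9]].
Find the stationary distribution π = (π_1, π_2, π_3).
π = (7/26, 5/13, 9/26)

This is a birth-death chain on three states, which satisfies detailed balance: π_1 · P_{12} = π_2 · P_{21} and π_2 · P_{23} = π_3 · P_{32}.
From π_1 · 1/7 = π_2 · 1/10: π_2/π_1 = (1/7)/(1/10) = 10/7.
From π_2 · 1/10 = π_3 · 1/9: π_3/π_2 = (1/10)/(1/9) = 9/10.
Take π_1 proportional to 1; then unnormalized π = (1, 10/7, 9/7). Normalize by dividing by the sum 26/7:
  π = (7/26, 5/13, 9/26).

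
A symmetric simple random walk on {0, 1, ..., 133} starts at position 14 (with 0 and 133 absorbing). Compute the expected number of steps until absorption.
E[τ | X_0 = 14] = 1666

Let v_k = E[τ | X_0 = k]. Boundary: v_0 = v_133 = 0. Recurrence: v_k = 1 + (v_{k-1} + v_{k+1})/2 for 1 ≤ k ≤ 132. The particular solution to v_k − (v_{k-1} + v_{k+1})/2 = 1 is v_k = −k^2. Adding homogeneous solution A + B k and matching boundaries gives v_k = k (133 − k). Substituting k = 14: v_14 = 14 · 119 = 1666.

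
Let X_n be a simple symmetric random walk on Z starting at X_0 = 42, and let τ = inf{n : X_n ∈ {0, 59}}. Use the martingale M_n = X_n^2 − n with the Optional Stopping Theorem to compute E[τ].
E[τ] = 714

M_n = X_n^2 − n is a martingale (since E[X_{n+1}^2 | F_n] = X_n^2 + 1). By OST (τ has finite mean in a bounded region), E[M_τ] = E[M_0] = X_0^2 − 0 = 42^2 = 1764. Also E[M_τ] = E[X_τ^2] − E[τ]. The walk exits at 0 or 59, with P(hit 59 first) = 42/59, so E[X_τ^2] = 59^2 · 42/59 + 0 = 2478. Thus E[τ] = E[X_τ^2] − E[M_τ] = 2478 − 1764 = 714 = 42(59 − 42) = 714.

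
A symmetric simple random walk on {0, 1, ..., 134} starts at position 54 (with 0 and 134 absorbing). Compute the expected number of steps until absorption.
E[τ | X_0 = 54] = 4320

Let v_k = E[τ | X_0 = k]. Boundary: v_0 = v_134 = 0. Recurrence: v_k = 1 + (v_{k-1} + v_{k+1})/2 for 1 ≤ k ≤ 133. The particular solution to v_k − (v_{k-1} + v_{k+1})/2 = 1 is v_k = −k^2. Adding homogeneous solution A + B k and matching boundaries gives v_k = k (134 − k). Substituting k = 54: v_54 = 54 · 80 = 4320.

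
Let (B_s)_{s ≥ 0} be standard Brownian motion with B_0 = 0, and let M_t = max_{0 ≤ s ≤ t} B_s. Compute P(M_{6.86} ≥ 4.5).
P(M_{6.86} ≥ 4.5) = 2·P(B_{6.86} ≥ 4.5) = 2(1 − Φ(4.5/√6.86)) ≈ 0.0858

By the reflection principle for Brownian motion, P(M_t ≥ a) = 2 · P(B_t ≥ a) for a ≥ 0. Since B_t ~ N(0, t), P(B_t ≥ 4.5) = 1 − Φ(4.5/√t) = 1 − Φ(4.5/√6.86) = 1 − Φ(1.7181). So
  P(M_{6.86} ≥ 4.5) = 2(1 − Φ(1.7181)) ≈ 0.0858.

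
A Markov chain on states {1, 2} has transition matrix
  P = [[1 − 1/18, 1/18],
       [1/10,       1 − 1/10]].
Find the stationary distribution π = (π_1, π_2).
π_1 = 9/14, π_2 = 5/14

Solve πP = π with π_1 + π_2 = 1. From πP = π: π_1 · (1 − 1/18) + π_2 · 1/10 = π_1 ⇒ π_2 · 1/10 = π_1 · 1/18 ⇒ π_2/π_1 = (1/18)/(1/10) = 5/9. Together with π_1 + π_2 = 1:
  π_1 = (1/10)/(1/18 + 1/10) = (1/10)/(7/45) = 9/14,
  π_2 = (1/18)/(1/18 + 1/10) = (1/18)/(7/45) = 5/14.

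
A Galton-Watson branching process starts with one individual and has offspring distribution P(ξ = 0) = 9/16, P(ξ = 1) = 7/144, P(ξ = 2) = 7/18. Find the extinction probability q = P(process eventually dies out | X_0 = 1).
q = 1

Mean offspring μ = 0·9/16 + 1·7/144 + 2·7/18 = 119/144 ≤ 1. For μ ≤ 1 with offspring not concentrated at 1, the Galton-Watson process goes extinct almost surely, so q = 1.
(Algebraic check: The pgf is f(s) = 9/16 + 7/144·s + 7/18·s². The extinction probability q is the smallest fixed point of f in [0, 1]. Setting s = f(s):
  7/18·s² + (7/144 − 1)·s + 9/16 = 0
  7/18·s² − (9/16 + 7/18)·s + 9/16 = 0
which factors as (s − 1)·(7/18·s − 9/16) = 0, giving roots s = 1 and s = (9/16)/(7/18) = 81/56. Since 81/56 ≥ 1, the smallest root in [0, 1] is s = 1.)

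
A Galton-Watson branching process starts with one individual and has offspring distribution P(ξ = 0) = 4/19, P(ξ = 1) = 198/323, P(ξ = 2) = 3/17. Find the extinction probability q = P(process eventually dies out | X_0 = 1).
q = 1

Mean offspring μ = 0·4/19 + 1·198/323 + 2·3/17 = 312/323 ≤ 1. For μ ≤ 1 with offspring not concentrated at 1, the Galton-Watson process goes extinct almost surely, so q = 1.
(Algebraic check: The pgf is f(s) = 4/19 + 198/323·s + 3/17·s². The extinction probability q is the smallest fixed point of f in [0, 1]. Setting s = f(s):
  3/17·s² + (198/323 − 1)·s + 4/19 = 0
  3/17·s² − (4/19 + 3/17)·s + 4/19 = 0
which factors as (s − 1)·(3/17·s − 4/19) = 0, giving roots s = 1 and s = (4/19)/(3/17) = 68/57. Since 68/57 ≥ 1, the smallest root in [0, 1] is s = 1.)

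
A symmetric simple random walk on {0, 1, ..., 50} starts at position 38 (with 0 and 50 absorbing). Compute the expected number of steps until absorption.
E[τ | X_0 = 38] = 456

Let v_k = E[τ | X_0 = k]. Boundary: v_0 = v_50 = 0. Recurrence: v_k = 1 + (v_{k-1} + v_{k+1})/2 for 1 ≤ k ≤ 49. The particular solution to v_k − (v_{k-1} + v_{k+1})/2 = 1 is v_k = −k^2. Adding homogeneous solution A + B k and matching boundaries gives v_k = k (50 − k). Substituting k = 38: v_38 = 38 · 12 = 456.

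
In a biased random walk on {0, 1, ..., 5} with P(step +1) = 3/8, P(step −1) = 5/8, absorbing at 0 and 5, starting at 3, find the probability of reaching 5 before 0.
P(hit 5 before 0) = (1 − (5/3)^3) / (1 − (5/3)^5) = 441/1441

Let u_k denote P(reach 5 before 0 | start at k). Boundary: u_0 = 0, u_5 = 1. Recurrence: u_k = 3/8·u_{k+1} + 5/8·u_{k-1} for 1 ≤ k ≤ 4. Try u_k = A + B·r^k with r = q/p = (5/8)/(3/8) = 5/3. Substitution satisfies the recurrence; boundary conditions give:
  u_k = (1 − r^k) / (1 − r^N) = (1 − (5/3)^3) / (1 − (5/3)^5) = 441/1441.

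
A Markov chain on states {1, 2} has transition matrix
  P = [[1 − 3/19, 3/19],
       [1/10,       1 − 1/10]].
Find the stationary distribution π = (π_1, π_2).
π_1 = 19/49, π_2 = 30/49

Solve πP = π with π_1 + π_2 = 1. From πP = π: π_1 · (1 − 3/19) + π_2 · 1/10 = π_1 ⇒ π_2 · 1/10 = π_1 · 3/19 ⇒ π_2/π_1 = (3/19)/(1/10) = 30/19. Together with π_1 + π_2 = 1:
  π_1 = (1/10)/(3/19 + 1/10) = (1/10)/(49/190) = 19/49,
  π_2 = (3/19)/(3/19 + 1/10) = (3/19)/(49/190) = 30/49.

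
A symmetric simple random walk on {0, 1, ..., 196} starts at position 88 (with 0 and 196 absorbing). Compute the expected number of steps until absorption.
E[τ | X_0 = 88] = 9504

Let v_k = E[τ | X_0 = k]. Boundary: v_0 = v_196 = 0. Recurrence: v_k = 1 + (v_{k-1} + v_{k+1})/2 for 1 ≤ k ≤ 195. The particular solution to v_k − (v_{k-1} + v_{k+1})/2 = 1 is v_k = −k^2. Adding homogeneous solution A + B k and matching boundaries gives v_k = k (196 − k). Substituting k = 88: v_88 = 88 · 108 = 9504.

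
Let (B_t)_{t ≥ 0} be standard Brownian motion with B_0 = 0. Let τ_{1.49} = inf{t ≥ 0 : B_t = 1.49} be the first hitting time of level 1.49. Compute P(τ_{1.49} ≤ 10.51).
P(τ_{1.49} ≤ 10.51) = 2(1 − Φ(1.49/√10.51)) = 2(1 − Φ(0.4596)) ≈ 0.6458

By the reflection principle for standard BM, P(τ_b ≤ t) = 2 · P(B_t ≥ b). Since B_t ~ N(0, t), P(B_t ≥ 1.49) = 1 − Φ(1.49/√t) = 1 − Φ(1.49/√10.51) = 1 − Φ(0.4596) ≈ 0.32290. Doubling: P(τ_{1.49} ≤ 10.51) ≈ 2 · 0.32290 = 0.64580 ≈ 0.6458.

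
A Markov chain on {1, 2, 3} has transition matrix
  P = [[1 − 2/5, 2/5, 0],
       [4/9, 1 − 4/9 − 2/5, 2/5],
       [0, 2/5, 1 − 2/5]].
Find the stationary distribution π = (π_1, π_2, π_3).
π = (5/14, 9/28, 9/28)

This is a birth-death chain on three states, which satisfies detailed balance: π_1 · P_{12} = π_2 · P_{21} and π_2 · P_{23} = π_3 · P_{32}.
From π_1 · 2/5 = π_2 · 4/9: π_2/π_1 = (2/5)/(4/9) = 9/10.
From π_2 · 2/5 = π_3 · 2/5: π_3/π_2 = (2/5)/(2/5) = 1.
Take π_1 proportional to 1; then unnormalized π = (1, 9/10, 9/10). Normalize by dividing by the sum 14/5:
  π = (5/14, 9/28, 9/28).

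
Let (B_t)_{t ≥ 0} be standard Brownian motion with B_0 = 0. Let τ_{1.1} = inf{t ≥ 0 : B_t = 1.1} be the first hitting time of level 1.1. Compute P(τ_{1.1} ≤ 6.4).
P(τ_{1.1} ≤ 6.4) = 2(1 − Φ(1.1/√6.4)) = 2(1 − Φ(0.4348)) ≈ 0.6637

By the reflection principle for standard BM, P(τ_b ≤ t) = 2 · P(B_t ≥ b). Since B_t ~ N(0, t), P(B_t ≥ 1.1) = 1 − Φ(1.1/√t) = 1 − Φ(1.1/√6.4) = 1 − Φ(0.4348) ≈ 0.33185. Doubling: P(τ_{1.1} ≤ 6.4) ≈ 2 · 0.33185 = 0.66370 ≈ 0.6637.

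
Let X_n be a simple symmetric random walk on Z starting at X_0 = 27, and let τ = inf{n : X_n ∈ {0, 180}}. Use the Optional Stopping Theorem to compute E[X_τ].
E[X_τ] = 27

X_n is a martingale and τ is a bounded-mean stopping time (indeed τ is finite a.s. with bounded expectation since the walk is in a bounded region). By the OST, E[X_τ] = E[X_0] = 27. Equivalently: E[X_τ] = 180 · P(hit 180 first) + 0 · P(hit 0 first) = 180 · (27/180) = 27.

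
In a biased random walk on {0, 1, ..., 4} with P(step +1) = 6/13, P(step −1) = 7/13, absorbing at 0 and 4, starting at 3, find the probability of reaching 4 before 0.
P(hit 4 before 0) = (1 − (7/6)^3) / (1 − (7/6)^4) = 762/1105

Let u_k denote P(reach 4 before 0 | start at k). Boundary: u_0 = 0, u_4 = 1. Recurrence: u_k = 6/13·u_{k+1} + 7/13·u_{k-1} for 1 ≤ k ≤ 3. Try u_k = A + B·r^k with r = q/p = (7/13)/(6/13) = 7/6. Substitution satisfies the recurrence; boundary conditions give:
  u_k = (1 − r^k) / (1 − r^N) = (1 − (7/6)^3) / (1 − (7/6)^4) = 762/1105.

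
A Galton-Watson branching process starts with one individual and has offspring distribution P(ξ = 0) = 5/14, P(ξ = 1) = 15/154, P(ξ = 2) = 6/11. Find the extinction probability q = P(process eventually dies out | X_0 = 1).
q = 55/84

The pgf is f(s) = 5/14 + 15/154·s + 6/11·s². The extinction probability q is the smallest fixed point of f in [0, 1]. Setting s = f(s):
  6/11·s² + (15/154 − 1)·s + 5/14 = 0
  6/11·s² − (5/14 + 6/11)·s + 5/14 = 0
which factors as (s − 1)·(6/11·s − 5/14) = 0, giving roots s = 1 and s = (5/14)/(6/11) = 55/84.
Mean offspring μ = 15/154 + 2·6/11 = 183/154 > 1 (supercritical), so q < 1. The extinction probability is the smaller root: q = (5/14)/(6/11) = 55/84.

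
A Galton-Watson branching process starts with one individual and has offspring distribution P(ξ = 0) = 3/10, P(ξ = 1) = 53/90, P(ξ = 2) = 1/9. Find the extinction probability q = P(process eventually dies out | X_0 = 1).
q = 1

Mean offspring μ = 0·3/10 + 1·53/90 + 2·1/9 = 73/90 ≤ 1. For μ ≤ 1 with offspring not concentrated at 1, the Galton-Watson process goes extinct almost surely, so q = 1.
(Algebraic check: The pgf is f(s) = 3/10 + 53/90·s + 1/9·s². The extinction probability q is the smallest fixed point of f in [0, 1]. Setting s = f(s):
  1/9·s² + (53/90 − 1)·s + 3/10 = 0
  1/9·s² − (3/10 + 1/9)·s + 3/10 = 0
which factors as (s − 1)·(1/9·s − 3/10) = 0, giving roots s = 1 and s = (3/10)/(1/9) = 27/10. Since 27/10 ≥ 1, the smallest root in [0, 1] is s = 1.)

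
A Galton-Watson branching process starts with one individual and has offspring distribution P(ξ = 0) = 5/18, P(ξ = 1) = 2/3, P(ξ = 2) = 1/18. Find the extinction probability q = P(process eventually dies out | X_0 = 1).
q = 1

Mean offspring μ = 0·5/18 + 1·2/3 + 2·1/18 = 7/9 ≤ 1. For μ ≤ 1 with offspring not concentrated at 1, the Galton-Watson process goes extinct almost surely, so q = 1.
(Algebraic check: The pgf is f(s) = 5/18 + 2/3·s + 1/18·s². The extinction probability q is the smallest fixed point of f in [0, 1]. Setting s = f(s):
  1/18·s² + (2/3 − 1)·s + 5/18 = 0
  1/18·s² − (5/18 + 1/18)·s + 5/18 = 0
which factors as (s − 1)·(1/18·s − 5/18) = 0, giving roots s = 1 and s = (5/18)/(1/18) = 5. Since 5 ≥ 1, the smallest root in [0, 1] is s = 1.)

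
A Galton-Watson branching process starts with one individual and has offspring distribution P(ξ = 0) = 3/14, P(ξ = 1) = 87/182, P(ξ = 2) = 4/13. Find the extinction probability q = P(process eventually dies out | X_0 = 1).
q = 39/56

The pgf is f(s) = 3/14 + 87/182·s + 4/13·s². The extinction probability q is the smallest fixed point of f in [0, 1]. Setting s = f(s):
  4/13·s² + (87/182 − 1)·s + 3/14 = 0
  4/13·s² − (3/14 + 4/13)·s + 3/14 = 0
which factors as (s − 1)·(4/13·s − 3/14) = 0, giving roots s = 1 and s = (3/14)/(4/13) = 39/56.
Mean offspring μ = 87/182 + 2·4/13 = 199/182 > 1 (supercritical), so q < 1. The extinction probability is the smaller root: q = (3/14)/(4/13) = 39/56.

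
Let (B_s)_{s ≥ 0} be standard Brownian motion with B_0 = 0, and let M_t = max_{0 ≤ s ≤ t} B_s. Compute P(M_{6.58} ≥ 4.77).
P(M_{6.58} ≥ 4.77) = 2·P(B_{6.58} ≥ 4.77) = 2(1 − Φ(4.77/√6.58)) ≈ 0.0630

By the reflection principle for Brownian motion, P(M_t ≥ a) = 2 · P(B_t ≥ a) for a ≥ 0. Since B_t ~ N(0, t), P(B_t ≥ 4.77) = 1 − Φ(4.77/√t) = 1 − Φ(4.77/√6.58) = 1 − Φ(1.8595). So
  P(M_{6.58} ≥ 4.77) = 2(1 − Φ(1.8595)) ≈ 0.0630.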